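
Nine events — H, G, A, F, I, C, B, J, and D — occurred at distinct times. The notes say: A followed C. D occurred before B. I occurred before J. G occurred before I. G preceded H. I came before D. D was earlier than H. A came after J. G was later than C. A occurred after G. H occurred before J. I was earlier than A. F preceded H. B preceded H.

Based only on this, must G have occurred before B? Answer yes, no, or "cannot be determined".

yes

Chain the constraints: G → I → D → B. Each link is directly stated, so G comes before B.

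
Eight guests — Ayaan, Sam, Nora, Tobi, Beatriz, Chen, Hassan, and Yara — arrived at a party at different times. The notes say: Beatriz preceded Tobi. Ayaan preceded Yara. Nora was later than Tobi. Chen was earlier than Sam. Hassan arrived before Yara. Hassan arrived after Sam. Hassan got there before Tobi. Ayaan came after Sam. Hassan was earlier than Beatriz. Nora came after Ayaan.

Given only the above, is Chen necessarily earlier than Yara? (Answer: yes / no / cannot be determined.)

yes

Chain the constraints: Chen → Sam → Ayaan → Yara. Each link is directly stated, so Chen comes before Yara.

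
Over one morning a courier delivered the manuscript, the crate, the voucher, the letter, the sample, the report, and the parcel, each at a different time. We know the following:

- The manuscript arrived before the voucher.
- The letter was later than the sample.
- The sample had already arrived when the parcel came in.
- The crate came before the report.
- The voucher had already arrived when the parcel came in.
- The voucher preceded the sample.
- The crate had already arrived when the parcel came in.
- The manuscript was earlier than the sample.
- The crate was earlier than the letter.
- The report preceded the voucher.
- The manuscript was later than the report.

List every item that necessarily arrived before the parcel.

the crate, the manuscript, the report, the sample, the voucher

Directly stated before the parcel: the crate, the sample, and the voucher.
The manuscript reaches the parcel via the manuscript → the sample → the parcel.
The report reaches the parcel via the report → the voucher → the parcel.
No chain forces the letter ahead of the parcel.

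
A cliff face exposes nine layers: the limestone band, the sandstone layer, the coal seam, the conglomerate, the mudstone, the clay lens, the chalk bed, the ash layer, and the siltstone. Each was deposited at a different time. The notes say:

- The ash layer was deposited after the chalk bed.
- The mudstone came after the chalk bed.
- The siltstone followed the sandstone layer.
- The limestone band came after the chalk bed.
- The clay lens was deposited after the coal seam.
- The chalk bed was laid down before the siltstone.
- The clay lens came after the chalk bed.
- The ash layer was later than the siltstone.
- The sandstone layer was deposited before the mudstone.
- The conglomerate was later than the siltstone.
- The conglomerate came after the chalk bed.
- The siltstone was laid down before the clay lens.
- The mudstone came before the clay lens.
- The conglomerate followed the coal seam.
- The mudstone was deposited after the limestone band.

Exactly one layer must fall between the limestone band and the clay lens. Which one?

the mudstone

Tracing the constraints gives the limestone band → the mudstone → the clay lens, so the mudstone sits after the limestone band and before the clay lens.
No other layer is forced both after the limestone band and before the clay lens.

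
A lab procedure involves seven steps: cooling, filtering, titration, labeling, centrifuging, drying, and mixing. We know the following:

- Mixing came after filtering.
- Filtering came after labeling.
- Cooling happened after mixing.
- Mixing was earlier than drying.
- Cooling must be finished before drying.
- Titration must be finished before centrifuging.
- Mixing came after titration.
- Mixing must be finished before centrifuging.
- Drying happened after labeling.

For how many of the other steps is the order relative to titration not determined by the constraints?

Forced after titration: centrifuging, cooling, drying, and mixing.
That leaves filtering and labeling with no forced order relative to titration — 2.

2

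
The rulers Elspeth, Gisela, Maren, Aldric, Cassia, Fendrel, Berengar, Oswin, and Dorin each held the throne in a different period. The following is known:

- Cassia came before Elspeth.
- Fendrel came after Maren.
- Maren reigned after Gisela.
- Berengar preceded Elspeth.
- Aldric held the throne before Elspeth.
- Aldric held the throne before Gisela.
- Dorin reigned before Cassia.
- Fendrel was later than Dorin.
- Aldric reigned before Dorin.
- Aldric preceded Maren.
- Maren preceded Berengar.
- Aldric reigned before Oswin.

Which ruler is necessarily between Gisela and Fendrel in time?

Tracing the constraints gives Gisela → Maren → Fendrel, so Maren sits after Gisela and before Fendrel.
No other ruler is forced both after Gisela and before Fendrel.

Maren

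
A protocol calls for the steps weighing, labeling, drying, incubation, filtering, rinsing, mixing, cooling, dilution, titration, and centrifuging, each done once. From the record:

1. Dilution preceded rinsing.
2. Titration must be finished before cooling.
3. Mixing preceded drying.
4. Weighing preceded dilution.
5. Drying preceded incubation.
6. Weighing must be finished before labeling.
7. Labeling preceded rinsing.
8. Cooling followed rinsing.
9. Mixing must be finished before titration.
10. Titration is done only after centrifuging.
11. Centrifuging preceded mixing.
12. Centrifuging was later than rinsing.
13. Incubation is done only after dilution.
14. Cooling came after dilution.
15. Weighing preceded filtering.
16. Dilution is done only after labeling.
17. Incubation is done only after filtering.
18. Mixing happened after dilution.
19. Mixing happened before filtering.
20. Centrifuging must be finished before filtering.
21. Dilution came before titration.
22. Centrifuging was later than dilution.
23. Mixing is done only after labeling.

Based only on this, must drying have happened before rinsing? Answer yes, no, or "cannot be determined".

Tracing the constraints gives rinsing → centrifuging → mixing → drying, so rinsing must come before drying.
That means drying cannot be before rinsing.

no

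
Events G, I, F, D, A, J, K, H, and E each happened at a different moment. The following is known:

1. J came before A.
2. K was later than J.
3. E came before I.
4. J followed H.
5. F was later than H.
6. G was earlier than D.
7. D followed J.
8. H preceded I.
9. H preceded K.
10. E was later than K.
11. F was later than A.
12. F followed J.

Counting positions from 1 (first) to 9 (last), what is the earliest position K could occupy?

H and J must both come before K — 2 forced predecessors.
Nothing else is forced ahead of K, so its earliest slot is position 2 + 1 = 3.

3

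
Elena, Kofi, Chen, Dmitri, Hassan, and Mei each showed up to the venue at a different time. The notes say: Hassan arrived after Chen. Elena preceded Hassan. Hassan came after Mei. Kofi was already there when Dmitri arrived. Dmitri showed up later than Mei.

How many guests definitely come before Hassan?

Directly stated before Hassan: Chen, Elena, and Mei.
No chain forces Dmitri (or any of the others) ahead of Hassan.
That's Chen, Elena, and Mei — 3 in all.

3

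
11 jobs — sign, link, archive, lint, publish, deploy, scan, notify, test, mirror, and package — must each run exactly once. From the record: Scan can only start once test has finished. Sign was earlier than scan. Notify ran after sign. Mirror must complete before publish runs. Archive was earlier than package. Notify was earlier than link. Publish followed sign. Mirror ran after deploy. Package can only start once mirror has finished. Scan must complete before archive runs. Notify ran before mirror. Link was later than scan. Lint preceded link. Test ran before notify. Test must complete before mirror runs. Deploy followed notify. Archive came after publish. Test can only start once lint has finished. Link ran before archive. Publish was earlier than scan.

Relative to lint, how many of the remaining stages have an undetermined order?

1

Forced after lint: archive, deploy, link, mirror, notify, package, publish, scan, and test.
That leaves sign with no forced order relative to lint — 1.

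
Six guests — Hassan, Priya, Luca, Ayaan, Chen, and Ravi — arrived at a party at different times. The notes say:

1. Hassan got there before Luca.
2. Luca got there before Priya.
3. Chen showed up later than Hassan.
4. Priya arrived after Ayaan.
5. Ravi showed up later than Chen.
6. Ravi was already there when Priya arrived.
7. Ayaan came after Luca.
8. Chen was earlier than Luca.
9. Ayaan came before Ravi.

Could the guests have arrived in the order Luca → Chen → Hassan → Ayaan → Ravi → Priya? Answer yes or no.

no

The constraints require Hassan before Luca, but in the proposed sequence Luca appears ahead of Hassan. That one violation is enough.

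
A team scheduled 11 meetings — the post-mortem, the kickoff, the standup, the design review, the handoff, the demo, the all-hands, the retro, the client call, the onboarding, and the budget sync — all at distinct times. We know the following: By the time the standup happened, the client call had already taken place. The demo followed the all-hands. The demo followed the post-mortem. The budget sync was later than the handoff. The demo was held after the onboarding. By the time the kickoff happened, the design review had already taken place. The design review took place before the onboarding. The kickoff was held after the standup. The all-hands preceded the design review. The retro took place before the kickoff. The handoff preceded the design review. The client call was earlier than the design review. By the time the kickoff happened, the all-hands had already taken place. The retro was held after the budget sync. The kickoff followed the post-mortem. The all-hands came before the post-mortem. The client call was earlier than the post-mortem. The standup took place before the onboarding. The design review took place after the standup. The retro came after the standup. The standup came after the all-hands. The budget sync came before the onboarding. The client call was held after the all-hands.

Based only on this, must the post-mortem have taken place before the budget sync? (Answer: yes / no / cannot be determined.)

cannot be determined

No chain of stated constraints runs from the post-mortem to the budget sync, and none runs from the budget sync to the post-mortem either.
So the relative order of the post-mortem and the budget sync is not fixed by the given facts.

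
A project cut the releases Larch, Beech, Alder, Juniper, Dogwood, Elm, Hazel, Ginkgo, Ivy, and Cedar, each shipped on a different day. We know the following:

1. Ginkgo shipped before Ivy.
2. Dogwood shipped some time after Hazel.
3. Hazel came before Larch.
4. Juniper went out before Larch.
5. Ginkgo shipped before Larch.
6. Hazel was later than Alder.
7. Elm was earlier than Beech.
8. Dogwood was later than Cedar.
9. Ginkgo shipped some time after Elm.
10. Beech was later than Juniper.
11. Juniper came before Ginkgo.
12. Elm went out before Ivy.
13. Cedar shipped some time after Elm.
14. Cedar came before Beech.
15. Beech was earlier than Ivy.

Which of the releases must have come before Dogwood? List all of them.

Directly stated before Dogwood: Cedar and Hazel.
Alder reaches Dogwood via Alder → Hazel → Dogwood.
Elm reaches Dogwood via Elm → Cedar → Dogwood.
No chain forces Ivy (or any of the others) ahead of Dogwood.

Alder, Cedar, Elm, Hazel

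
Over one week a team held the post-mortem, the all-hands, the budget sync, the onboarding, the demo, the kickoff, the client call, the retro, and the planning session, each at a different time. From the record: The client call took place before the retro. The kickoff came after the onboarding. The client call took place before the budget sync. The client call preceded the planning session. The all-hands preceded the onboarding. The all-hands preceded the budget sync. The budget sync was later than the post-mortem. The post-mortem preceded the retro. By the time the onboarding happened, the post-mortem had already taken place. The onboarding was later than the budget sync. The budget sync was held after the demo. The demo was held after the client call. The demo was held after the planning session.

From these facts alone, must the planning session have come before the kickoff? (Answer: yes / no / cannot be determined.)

yes

Chain the constraints: the planning session → the demo → the budget sync → the onboarding → the kickoff. Each link is directly stated, so the planning session comes before the kickoff.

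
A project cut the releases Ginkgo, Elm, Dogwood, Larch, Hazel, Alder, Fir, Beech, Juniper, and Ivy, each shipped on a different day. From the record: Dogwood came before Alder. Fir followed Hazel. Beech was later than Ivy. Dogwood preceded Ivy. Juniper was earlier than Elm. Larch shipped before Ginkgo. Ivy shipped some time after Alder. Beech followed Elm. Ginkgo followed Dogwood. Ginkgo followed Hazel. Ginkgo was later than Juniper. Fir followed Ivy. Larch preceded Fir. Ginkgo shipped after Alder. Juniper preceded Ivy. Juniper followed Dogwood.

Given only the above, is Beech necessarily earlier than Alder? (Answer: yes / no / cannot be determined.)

no

Tracing the constraints gives Alder → Ivy → Beech, so Alder must come before Beech.
That means Beech cannot be before Alder.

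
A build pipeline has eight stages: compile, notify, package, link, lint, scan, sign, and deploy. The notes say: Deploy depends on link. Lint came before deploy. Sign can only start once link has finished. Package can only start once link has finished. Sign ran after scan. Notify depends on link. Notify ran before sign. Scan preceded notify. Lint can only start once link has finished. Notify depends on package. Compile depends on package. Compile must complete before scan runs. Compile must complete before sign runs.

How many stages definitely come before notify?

4

Directly stated before notify: link, package, and scan.
Compile reaches notify via compile → scan → notify.
That's compile, link, package, and scan — 4 in all.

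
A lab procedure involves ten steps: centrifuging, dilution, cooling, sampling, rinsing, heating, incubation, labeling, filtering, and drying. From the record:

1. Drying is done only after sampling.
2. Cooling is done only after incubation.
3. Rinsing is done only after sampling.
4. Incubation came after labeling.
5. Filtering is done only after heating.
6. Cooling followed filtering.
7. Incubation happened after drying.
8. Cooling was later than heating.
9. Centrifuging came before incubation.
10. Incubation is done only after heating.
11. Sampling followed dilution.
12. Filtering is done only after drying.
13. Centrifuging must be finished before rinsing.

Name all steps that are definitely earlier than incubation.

Directly stated before incubation: centrifuging, drying, heating, and labeling.
Dilution reaches incubation via dilution → sampling → drying → incubation.
Sampling reaches incubation via sampling → drying → incubation.

centrifuging, dilution, drying, heating, labeling, sampling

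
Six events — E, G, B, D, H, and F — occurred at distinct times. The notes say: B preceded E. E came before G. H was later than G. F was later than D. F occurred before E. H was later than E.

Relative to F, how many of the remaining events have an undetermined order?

Forced before F: D; forced after F: E, G, and H.
That leaves B with no forced order relative to F — 1.

1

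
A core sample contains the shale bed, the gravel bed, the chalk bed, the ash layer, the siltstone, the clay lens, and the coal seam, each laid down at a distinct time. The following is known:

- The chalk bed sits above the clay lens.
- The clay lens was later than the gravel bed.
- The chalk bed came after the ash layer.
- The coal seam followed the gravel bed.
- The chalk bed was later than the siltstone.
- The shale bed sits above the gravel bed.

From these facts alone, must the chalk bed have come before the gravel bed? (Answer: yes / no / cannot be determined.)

no

Tracing the constraints gives the gravel bed → the clay lens → the chalk bed, so the gravel bed must come before the chalk bed.
That means the chalk bed cannot be before the gravel bed.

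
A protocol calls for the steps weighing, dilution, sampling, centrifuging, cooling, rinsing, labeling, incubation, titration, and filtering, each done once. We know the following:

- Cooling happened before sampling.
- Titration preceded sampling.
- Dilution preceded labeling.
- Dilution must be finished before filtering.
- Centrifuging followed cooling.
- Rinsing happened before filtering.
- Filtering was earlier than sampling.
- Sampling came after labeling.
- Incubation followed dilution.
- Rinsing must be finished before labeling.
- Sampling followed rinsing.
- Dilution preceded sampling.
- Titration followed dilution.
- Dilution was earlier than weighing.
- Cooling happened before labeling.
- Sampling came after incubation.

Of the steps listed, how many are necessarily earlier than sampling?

7

Directly stated before sampling: cooling, dilution, filtering, incubation, labeling, rinsing, and titration.
No chain forces centrifuging (or any of the others) ahead of sampling.
That's cooling, dilution, filtering, incubation, labeling, rinsing, and titration — 7 in all.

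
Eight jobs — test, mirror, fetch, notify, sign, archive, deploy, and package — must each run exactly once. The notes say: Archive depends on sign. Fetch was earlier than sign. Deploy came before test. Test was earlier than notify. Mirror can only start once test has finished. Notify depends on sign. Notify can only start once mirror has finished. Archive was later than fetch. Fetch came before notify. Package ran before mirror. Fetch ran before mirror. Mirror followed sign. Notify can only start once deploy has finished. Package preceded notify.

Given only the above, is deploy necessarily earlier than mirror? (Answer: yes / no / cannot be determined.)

yes

Chain the constraints: deploy → test → mirror. Each link is directly stated, so deploy comes before mirror.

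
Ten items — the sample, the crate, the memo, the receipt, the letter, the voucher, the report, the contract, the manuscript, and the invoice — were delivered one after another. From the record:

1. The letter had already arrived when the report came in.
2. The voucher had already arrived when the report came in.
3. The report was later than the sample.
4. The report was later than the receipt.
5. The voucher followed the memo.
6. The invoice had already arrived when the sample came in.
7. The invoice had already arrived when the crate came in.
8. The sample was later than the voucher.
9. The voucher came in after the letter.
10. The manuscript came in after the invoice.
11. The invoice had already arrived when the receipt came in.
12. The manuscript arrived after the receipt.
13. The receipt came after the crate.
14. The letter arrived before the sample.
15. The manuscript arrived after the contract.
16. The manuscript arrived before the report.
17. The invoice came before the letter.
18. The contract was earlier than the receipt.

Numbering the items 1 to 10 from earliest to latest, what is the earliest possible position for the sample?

The invoice, the letter, the memo, and the voucher must all come before the sample — 4 forced predecessors.
Nothing else is forced ahead of the sample, so its earliest slot is position 4 + 1 = 5.

5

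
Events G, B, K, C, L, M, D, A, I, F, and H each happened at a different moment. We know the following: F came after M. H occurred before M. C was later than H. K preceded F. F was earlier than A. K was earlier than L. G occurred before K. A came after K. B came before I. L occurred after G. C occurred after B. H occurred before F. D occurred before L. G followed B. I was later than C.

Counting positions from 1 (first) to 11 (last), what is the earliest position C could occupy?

3

B and H must both come before C — 2 forced predecessors.
Nothing else is forced ahead of C, so its earliest slot is position 2 + 1 = 3.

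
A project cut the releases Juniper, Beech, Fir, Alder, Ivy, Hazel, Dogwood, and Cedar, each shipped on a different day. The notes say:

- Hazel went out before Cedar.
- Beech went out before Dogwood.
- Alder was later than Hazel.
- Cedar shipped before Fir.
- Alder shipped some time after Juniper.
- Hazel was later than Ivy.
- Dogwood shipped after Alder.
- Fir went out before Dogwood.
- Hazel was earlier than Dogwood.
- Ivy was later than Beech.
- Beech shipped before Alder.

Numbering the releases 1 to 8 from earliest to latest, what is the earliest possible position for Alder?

Beech, Hazel, Ivy, and Juniper must all come before Alder — 4 forced predecessors.
Nothing else is forced ahead of Alder, so its earliest slot is position 4 + 1 = 5.

5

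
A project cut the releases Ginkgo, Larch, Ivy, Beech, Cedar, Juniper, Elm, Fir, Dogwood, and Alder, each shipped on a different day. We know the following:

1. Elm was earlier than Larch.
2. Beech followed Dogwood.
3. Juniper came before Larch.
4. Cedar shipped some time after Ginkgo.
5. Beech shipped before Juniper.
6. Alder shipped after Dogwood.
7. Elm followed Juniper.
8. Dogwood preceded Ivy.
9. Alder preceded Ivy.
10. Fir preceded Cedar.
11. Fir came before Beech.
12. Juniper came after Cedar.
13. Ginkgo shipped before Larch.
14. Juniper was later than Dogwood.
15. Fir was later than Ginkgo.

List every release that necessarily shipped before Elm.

Beech, Cedar, Dogwood, Fir, Ginkgo, Juniper

Directly stated before Elm: Juniper.
Beech reaches Elm via Beech → Juniper → Elm.
Cedar reaches Elm via Cedar → Juniper → Elm.
Dogwood reaches Elm via Dogwood → Juniper → Elm.
Likewise Fir and Ginkgo each reach Elm by chaining the stated constraints.
No chain forces Larch (or any of the others) ahead of Elm.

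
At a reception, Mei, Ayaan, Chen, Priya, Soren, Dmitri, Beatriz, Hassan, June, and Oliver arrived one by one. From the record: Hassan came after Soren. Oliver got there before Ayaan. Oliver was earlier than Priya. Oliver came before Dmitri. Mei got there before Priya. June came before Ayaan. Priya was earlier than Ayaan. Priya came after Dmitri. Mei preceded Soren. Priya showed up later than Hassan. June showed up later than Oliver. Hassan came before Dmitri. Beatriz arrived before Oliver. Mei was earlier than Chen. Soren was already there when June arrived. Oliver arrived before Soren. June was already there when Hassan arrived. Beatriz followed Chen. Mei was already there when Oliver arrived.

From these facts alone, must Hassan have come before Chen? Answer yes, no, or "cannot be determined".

no

Tracing the constraints gives Chen → Beatriz → Oliver → June → Hassan, so Chen must come before Hassan.
That means Hassan cannot be before Chen.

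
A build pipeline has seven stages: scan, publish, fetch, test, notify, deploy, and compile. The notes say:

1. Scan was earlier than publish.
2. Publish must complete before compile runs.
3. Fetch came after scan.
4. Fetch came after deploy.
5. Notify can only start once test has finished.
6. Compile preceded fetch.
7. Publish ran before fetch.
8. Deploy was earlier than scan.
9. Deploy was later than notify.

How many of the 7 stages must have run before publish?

Directly stated before publish: scan.
Deploy reaches publish via deploy → scan → publish.
Notify reaches publish via notify → deploy → scan → publish.
Test reaches publish via test → notify → deploy → scan → publish.
That's deploy, notify, scan, and test — 4 in all.

4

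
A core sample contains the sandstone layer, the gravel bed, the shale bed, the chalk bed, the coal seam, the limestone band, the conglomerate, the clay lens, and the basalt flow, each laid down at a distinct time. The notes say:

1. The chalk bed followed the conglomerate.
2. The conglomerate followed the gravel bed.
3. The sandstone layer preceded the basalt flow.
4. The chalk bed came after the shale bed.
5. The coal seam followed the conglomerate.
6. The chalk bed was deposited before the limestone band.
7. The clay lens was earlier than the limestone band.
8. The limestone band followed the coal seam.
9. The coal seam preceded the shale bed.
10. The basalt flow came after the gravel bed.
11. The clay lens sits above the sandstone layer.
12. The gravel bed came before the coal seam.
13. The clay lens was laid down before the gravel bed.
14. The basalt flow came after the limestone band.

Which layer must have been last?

Every other layer has a chain of constraints placing it before the basalt flow, so the basalt flow is last.

the basalt flow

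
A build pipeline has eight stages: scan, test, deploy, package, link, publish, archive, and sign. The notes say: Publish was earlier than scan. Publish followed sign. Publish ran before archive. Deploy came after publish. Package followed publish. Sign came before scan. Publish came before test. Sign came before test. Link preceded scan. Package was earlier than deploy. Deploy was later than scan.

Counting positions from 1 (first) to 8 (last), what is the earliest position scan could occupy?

4

Link, publish, and sign must all come before scan — 3 forced predecessors.
Nothing else is forced ahead of scan, so its earliest slot is position 3 + 1 = 4.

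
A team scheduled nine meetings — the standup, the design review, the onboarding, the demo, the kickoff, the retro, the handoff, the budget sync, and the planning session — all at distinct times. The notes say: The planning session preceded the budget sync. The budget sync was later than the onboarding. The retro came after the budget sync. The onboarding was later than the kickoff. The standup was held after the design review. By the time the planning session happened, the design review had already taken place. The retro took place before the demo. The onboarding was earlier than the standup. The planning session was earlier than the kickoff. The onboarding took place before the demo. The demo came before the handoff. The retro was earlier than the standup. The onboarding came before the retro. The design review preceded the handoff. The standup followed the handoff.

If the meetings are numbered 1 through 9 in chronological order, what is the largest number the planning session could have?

The planning session must come before the budget sync, the demo, the handoff, the kickoff, the onboarding, the retro, and the standup — 7 meetings forced after it.
Everything else can be placed before the planning session in some valid order, so the planning session can sit as late as position 9 − 7 = 2.

2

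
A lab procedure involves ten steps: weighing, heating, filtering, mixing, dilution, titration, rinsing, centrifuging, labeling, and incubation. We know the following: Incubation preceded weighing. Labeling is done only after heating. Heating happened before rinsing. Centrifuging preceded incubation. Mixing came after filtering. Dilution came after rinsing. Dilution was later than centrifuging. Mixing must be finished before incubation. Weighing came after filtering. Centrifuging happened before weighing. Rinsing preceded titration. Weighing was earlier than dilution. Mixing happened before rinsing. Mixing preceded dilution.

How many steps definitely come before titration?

Directly stated before titration: rinsing.
Filtering reaches titration via filtering → mixing → rinsing → titration.
Heating reaches titration via heating → rinsing → titration.
Mixing reaches titration via mixing → rinsing → titration.
That's filtering, heating, mixing, and rinsing — 4 in all.

4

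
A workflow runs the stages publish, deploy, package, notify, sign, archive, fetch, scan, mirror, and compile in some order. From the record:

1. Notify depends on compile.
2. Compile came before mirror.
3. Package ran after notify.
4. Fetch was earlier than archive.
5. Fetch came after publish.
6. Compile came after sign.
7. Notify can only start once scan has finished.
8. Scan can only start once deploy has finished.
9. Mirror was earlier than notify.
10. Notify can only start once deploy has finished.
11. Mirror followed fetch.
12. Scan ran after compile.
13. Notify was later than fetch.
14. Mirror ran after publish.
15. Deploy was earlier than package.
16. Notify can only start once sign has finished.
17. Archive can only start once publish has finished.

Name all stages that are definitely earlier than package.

compile, deploy, fetch, mirror, notify, publish, scan, sign

Directly stated before package: deploy and notify.
Compile reaches package via compile → notify → package.
Fetch reaches package via fetch → notify → package.
Mirror reaches package via mirror → notify → package.
Likewise publish, scan, and sign each reach package by chaining the stated constraints.
No chain forces archive ahead of package.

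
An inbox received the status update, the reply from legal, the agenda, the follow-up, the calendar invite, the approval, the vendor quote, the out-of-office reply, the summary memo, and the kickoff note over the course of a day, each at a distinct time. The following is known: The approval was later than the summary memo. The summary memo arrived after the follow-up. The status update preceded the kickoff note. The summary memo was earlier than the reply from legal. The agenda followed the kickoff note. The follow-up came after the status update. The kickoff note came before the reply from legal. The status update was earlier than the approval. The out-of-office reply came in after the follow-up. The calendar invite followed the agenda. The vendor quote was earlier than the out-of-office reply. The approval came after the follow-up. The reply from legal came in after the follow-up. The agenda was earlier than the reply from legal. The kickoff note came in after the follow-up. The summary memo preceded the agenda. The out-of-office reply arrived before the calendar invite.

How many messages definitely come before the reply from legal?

5

Directly stated before the reply from legal: the agenda, the follow-up, the kickoff note, and the summary memo.
The status update reaches the reply from legal via the status update → the follow-up → the reply from legal.
No chain forces the out-of-office reply (or any of the others) ahead of the reply from legal.
That's the agenda, the follow-up, the kickoff note, the status update, and the summary memo — 5 in all.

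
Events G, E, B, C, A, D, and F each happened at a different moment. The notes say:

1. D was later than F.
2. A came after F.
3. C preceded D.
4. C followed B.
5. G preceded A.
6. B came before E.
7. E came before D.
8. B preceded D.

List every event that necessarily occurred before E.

Directly stated before E: B.

B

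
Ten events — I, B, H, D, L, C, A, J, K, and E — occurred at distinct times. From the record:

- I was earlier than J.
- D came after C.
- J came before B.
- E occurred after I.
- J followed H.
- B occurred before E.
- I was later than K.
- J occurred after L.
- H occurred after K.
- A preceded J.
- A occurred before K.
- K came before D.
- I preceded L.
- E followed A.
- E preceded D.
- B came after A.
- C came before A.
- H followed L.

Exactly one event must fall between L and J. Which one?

Tracing the constraints gives L → H → J, so H sits after L and before J.
No other event is forced both after L and before J.

H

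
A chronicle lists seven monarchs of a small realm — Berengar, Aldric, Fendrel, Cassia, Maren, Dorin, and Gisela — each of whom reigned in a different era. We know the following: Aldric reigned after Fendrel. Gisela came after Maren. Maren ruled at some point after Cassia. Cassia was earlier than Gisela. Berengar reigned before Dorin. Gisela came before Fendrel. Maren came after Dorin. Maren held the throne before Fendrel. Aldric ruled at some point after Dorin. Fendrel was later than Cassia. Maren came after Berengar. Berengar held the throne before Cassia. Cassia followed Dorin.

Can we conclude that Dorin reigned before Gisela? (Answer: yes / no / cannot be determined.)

Chain the constraints: Dorin → Maren → Gisela. Each link is directly stated, so Dorin comes before Gisela.

yes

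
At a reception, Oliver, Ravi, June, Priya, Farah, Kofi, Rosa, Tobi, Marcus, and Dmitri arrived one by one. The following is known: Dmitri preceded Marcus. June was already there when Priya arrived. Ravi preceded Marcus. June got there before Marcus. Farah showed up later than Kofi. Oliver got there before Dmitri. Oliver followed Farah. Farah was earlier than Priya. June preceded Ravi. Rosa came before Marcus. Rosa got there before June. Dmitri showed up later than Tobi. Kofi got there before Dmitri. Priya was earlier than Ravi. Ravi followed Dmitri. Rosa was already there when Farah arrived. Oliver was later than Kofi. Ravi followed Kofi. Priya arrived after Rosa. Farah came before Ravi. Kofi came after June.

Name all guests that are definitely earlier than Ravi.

Dmitri, Farah, June, Kofi, Oliver, Priya, Rosa, Tobi

Directly stated before Ravi: Dmitri, Farah, June, Kofi, and Priya.
Oliver reaches Ravi via Oliver → Dmitri → Ravi.
Rosa reaches Ravi via Rosa → June → Ravi.
Tobi reaches Ravi via Tobi → Dmitri → Ravi.
No chain forces Marcus ahead of Ravi.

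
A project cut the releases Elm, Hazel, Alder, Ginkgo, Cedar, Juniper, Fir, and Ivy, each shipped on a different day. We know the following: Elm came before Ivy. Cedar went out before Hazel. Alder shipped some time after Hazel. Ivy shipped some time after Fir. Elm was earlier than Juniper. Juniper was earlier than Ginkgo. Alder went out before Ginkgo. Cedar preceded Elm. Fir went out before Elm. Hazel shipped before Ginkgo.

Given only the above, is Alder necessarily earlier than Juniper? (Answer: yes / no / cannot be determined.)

cannot be determined

No chain of stated constraints runs from Alder to Juniper, and none runs from Juniper to Alder either.
So the relative order of Alder and Juniper is not fixed by the given facts.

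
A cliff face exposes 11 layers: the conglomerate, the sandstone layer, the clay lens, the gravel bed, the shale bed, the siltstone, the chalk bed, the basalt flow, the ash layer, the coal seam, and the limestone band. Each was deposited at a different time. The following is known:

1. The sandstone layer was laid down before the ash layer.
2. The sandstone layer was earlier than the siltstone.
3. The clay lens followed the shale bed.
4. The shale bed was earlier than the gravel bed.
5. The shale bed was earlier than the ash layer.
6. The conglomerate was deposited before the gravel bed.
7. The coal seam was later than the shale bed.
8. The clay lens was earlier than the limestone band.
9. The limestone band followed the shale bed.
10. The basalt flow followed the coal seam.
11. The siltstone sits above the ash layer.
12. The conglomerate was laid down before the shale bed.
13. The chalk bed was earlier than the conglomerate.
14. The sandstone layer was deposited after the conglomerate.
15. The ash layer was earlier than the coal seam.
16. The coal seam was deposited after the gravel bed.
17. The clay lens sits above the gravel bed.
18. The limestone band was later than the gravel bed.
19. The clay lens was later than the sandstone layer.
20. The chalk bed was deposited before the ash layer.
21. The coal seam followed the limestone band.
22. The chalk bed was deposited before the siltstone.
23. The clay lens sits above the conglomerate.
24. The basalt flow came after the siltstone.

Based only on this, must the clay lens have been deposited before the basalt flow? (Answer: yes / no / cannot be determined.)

yes

Chain the constraints: the clay lens → the limestone band → the coal seam → the basalt flow. Each link is directly stated, so the clay lens comes before the basalt flow.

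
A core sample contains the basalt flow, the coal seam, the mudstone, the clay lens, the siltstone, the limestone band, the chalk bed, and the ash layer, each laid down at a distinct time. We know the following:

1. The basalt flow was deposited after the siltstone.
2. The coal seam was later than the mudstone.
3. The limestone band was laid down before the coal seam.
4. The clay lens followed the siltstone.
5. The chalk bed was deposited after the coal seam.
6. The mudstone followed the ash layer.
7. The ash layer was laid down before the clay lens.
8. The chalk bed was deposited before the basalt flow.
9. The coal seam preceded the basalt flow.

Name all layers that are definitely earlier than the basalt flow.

the ash layer, the chalk bed, the coal seam, the limestone band, the mudstone, the siltstone

Directly stated before the basalt flow: the chalk bed, the coal seam, and the siltstone.
The ash layer reaches the basalt flow via the ash layer → the mudstone → the coal seam → the basalt flow.
The limestone band reaches the basalt flow via the limestone band → the coal seam → the basalt flow.
The mudstone reaches the basalt flow via the mudstone → the coal seam → the basalt flow.
No chain forces the clay lens ahead of the basalt flow.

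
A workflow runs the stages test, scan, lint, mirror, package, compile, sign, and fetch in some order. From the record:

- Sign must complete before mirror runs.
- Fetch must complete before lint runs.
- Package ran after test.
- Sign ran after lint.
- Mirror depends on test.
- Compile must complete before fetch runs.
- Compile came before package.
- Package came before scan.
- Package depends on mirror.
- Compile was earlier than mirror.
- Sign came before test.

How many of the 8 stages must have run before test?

4

Directly stated before test: sign.
Compile reaches test via compile → fetch → lint → sign → test.
Fetch reaches test via fetch → lint → sign → test.
Lint reaches test via lint → sign → test.
That's compile, fetch, lint, and sign — 4 in all.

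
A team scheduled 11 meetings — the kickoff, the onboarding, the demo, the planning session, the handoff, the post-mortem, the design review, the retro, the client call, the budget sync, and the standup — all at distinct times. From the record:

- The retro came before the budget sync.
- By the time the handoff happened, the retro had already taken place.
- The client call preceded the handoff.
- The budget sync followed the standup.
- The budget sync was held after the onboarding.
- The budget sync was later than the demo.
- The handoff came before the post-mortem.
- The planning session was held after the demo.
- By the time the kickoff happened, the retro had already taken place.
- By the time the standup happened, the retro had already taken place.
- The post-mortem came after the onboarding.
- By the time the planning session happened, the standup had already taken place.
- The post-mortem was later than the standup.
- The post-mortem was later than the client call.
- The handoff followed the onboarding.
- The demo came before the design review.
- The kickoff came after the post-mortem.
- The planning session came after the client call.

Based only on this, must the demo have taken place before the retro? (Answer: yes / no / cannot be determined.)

No chain of stated constraints runs from the demo to the retro, and none runs from the retro to the demo either.
So the relative order of the demo and the retro is not fixed by the given facts.

cannot be determined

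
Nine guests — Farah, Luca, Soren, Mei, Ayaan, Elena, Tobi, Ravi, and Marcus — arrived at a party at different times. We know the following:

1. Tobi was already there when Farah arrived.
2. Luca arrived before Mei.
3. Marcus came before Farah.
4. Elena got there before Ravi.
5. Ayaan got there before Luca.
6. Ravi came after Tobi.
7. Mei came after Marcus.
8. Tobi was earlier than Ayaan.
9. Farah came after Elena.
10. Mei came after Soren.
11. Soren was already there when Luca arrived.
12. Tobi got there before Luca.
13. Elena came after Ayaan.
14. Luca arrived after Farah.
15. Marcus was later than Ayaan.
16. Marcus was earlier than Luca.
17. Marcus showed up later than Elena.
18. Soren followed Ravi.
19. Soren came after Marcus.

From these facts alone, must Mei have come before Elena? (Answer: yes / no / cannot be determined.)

no

Tracing the constraints gives Elena → Marcus → Mei, so Elena must come before Mei.
That means Mei cannot be before Elena.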